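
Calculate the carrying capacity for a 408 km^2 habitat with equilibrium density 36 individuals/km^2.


K = 36 * 408 = 14688 individuals

14688 individuals


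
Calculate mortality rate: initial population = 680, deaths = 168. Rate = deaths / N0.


Mortality rate = 168 / 680 = 0.247059 ≈ 0.2471

0.2471


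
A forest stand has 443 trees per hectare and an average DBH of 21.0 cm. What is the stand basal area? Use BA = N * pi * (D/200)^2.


(D/200)^2 = (21.0/200)^2 = 0.105^2 = 0.011025
Individual BA = 3.141593 * 0.011025 = 0.0346361 m^2
Stand BA = 443 * 0.0346361 = 15.3438 ≈ 15.34 m^2/ha

15.34 m^2/ha


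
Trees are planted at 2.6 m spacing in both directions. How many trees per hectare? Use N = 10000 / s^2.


N = 10000 / 2.6^2 = 10000 / 6.76 = 1479.29 ≈ 1479 trees/ha

1479 trees/ha


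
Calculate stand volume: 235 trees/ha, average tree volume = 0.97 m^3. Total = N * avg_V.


V_stand = 235 * 0.97 = 227.95 ≈ 228.0 m^3/ha

228.0 m^3/ha


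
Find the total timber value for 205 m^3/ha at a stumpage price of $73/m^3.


Value = 205 * 73 = $14965/ha

$14965/ha


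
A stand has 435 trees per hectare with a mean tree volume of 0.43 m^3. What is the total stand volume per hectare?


V_stand = 435 * 0.43 = 187.05 ≈ 187.1 m^3/ha

187.1 m^3/ha


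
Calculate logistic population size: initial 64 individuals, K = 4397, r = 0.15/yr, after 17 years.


(K - N0)/N0 = (4397 - 64)/64 = 4333/64 = 67.7031
r*t = 0.15 * 17 = 2.55; exp(-2.55) = 0.0780817
67.7031 * 0.0780817 = 5.28637
1 + 5.28637 = 6.28637
N = 4397 / 6.28637 = 699.450 ≈ 699

699


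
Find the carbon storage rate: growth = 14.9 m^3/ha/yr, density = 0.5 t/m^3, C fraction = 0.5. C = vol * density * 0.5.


C = 14.9 * 0.5 * 0.5 = 3.725 ≈ 3.73 t C/ha/yr

3.73 t C/ha/yr


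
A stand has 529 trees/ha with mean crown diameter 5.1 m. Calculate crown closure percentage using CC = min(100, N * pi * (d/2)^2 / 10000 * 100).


(d/2)^2 = (5.1/2)^2 = 2.55^2 = 6.5025
Crown area = 3.141593 * 6.5025 = 20.4282 m^2
N * area / 10000 * 100 = 529 * 20.4282 / 10000 * 100 = 108.065
CC = min(100, 108.065) = 100%

100%


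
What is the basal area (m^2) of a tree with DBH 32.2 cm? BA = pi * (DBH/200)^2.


D/200 = 32.2/200 = 0.161 m
(D/200)^2 = 0.161^2 = 0.025921
BA = 3.141593 * 0.025921 = 0.0814332 ≈ 0.0814 m^2

0.0814 m^2


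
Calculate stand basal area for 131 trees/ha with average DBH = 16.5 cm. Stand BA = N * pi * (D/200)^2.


(D/200)^2 = (16.5/200)^2 = 0.0825^2 = 0.00680625
Individual BA = 3.141593 * 0.00680625 = 0.0213825 m^2
Stand BA = 131 * 0.0213825 = 2.80111 ≈ 2.80 m^2/ha

2.80 m^2/ha


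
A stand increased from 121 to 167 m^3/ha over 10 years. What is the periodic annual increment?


PAI = (V2 - V1) / period = (167 - 121) / 10 = 46 / 10 = 4.60 m^3/ha/yr

4.60 m^3/ha/yr


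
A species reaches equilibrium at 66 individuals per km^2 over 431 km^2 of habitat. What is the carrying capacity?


K = 66 * 431 = 28446 individuals

28446 individuals


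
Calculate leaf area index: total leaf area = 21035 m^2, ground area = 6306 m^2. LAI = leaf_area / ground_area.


LAI = 21035 / 6306 = 3.3357 ≈ 3.34

3.34


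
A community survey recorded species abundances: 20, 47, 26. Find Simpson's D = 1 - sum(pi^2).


Total N = 20 + 47 + 26 = 93
Per-species terms:
  p = 20/93 = 0.215054; p^2 = 0.215054^2 = 0.046248
  p = 47/93 = 0.505376; p^2 = 0.505376^2 = 0.255405
  p = 26/93 = 0.279570; p^2 = 0.279570^2 = 0.078159
sum(p^2) = 0.046248 + 0.255405 + 0.078159 = 0.379812
D = 1 - 0.379812 = 0.620188 ≈ 0.6202

0.6202


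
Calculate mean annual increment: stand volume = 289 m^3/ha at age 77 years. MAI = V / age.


MAI = 289 / 77 = 3.7532 ≈ 3.75 m^3/ha/yr

3.75 m^3/ha/yr


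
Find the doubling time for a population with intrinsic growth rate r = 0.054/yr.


td = ln(2) / 0.054 = 0.693147 / 0.054 = 12.8361 ≈ 12.8 years

12.8 years


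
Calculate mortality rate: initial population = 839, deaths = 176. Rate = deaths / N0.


Mortality rate = 176 / 839 = 0.209774 ≈ 0.2098

0.2098


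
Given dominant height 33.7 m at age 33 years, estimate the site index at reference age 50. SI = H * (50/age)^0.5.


50/33 = 1.51515
(1.51515)^0.5 = 1.23091
SI = 33.7 * 1.23091 = 41.4817 ≈ 41.5 m

41.5 m


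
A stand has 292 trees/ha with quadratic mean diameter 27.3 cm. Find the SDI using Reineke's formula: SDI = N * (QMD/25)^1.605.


QMD/25 = 27.3/25 = 1.092
(1.092)^1.605 = exp(1.605 * ln(1.092)) = exp(1.605 * 0.0880109) = exp(0.141257) = 1.15172
SDI = 292 * 1.15172 = 336.302 ≈ 336

336


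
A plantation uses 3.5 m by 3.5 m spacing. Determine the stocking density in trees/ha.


N = 10000 / 3.5^2 = 10000 / 12.25 = 816.327 ≈ 816 trees/ha

816 trees/ha


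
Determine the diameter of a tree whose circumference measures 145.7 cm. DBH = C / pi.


DBH = C / pi = 145.7 / 3.141593 = 46.3777 ≈ 46.38 cm

46.38 cm


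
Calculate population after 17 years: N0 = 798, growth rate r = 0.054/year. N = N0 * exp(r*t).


r*t = 0.054 * 17 = 0.918
exp(0.918) = 2.50428
N = 798 * 2.50428 = 1998.42 ≈ 1998

1998


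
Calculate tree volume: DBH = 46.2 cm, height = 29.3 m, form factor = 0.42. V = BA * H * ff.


(D/200)^2 = (46.2/200)^2 = 0.231^2 = 0.053361
BA = 3.141593 * 0.053361 = 0.167639 m^2
V = 0.167639 * 29.3 * 0.42 = 2.06297 ≈ 2.063 m^3

2.063 m^3


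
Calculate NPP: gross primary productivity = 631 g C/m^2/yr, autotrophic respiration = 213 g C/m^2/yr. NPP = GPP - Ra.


NPP = GPP - Ra = 631 - 213 = 418 g C/m^2/yr

418 g C/m^2/yr


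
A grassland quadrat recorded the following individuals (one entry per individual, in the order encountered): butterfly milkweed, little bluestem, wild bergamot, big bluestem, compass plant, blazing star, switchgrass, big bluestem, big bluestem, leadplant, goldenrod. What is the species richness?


Total individuals logged = 11
Distinct species (count of individuals): butterfly milkweed (1), little bluestem (1), wild bergamot (1), big bluestem (3), compass plant (1), blazing star (1), switchgrass (1), leadplant (1), goldenrod (1)
Species richness = number of distinct species = 9

9


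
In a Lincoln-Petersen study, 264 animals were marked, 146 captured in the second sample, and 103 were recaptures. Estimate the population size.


N = M * C / R = 264 * 146 / 103 = 38544 / 103 = 374.21 ≈ 374

374 individuals


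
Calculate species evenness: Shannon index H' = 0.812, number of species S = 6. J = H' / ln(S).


ln(6) = 1.79176
J = H' / ln(S) = 0.812 / 1.79176 = 0.453186 ≈ 0.4532

0.4532


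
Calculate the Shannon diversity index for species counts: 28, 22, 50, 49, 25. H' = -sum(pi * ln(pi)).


Total N = 28 + 22 + 50 + 49 + 25 = 174
Per-species terms:
  p = 28/174 = 0.160920; ln(p) = -1.826848; p*ln(p) = 0.160920 * (-1.826848) = -0.293976
  p = 22/174 = 0.126437; ln(p) = -2.068011; p*ln(p) = 0.126437 * (-2.068011) = -0.261473
  p = 50/174 = 0.287356; ln(p) = -1.247033; p*ln(p) = 0.287356 * (-1.247033) = -0.358342
  p = 49/174 = 0.281609; ln(p) = -1.267236; p*ln(p) = 0.281609 * (-1.267236) = -0.356865
  p = 25/174 = 0.143678; ln(p) = -1.940181; p*ln(p) = 0.143678 * (-1.940181) = -0.278761
sum(p*ln(p)) = (-0.293976) + (-0.261473) + (-0.358342) + (-0.356865) + (-0.278761) = -1.549417
H' = -(-1.549417) = 1.549417 ≈ 1.5494

1.5494


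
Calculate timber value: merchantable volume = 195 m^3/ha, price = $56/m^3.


Value = 195 * 56 = $10920/ha

$10920/ha


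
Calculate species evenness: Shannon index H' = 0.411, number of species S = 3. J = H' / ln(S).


ln(3) = 1.09861
J = H' / ln(S) = 0.411 / 1.09861 = 0.374109 ≈ 0.3741

0.3741


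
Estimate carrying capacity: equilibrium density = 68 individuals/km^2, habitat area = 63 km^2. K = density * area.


K = 68 * 63 = 4284 individuals

4284 individuals


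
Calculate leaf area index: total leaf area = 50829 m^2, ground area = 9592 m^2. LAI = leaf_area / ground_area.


LAI = 50829 / 9592 = 5.2991 ≈ 5.30

5.30


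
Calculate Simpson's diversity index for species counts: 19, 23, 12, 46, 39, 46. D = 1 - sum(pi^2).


Total N = 19 + 23 + 12 + 46 + 39 + 46 = 185
Per-species terms:
  p = 19/185 = 0.102703; p^2 = 0.102703^2 = 0.010548
  p = 23/185 = 0.124324; p^2 = 0.124324^2 = 0.015456
  p = 12/185 = 0.064865; p^2 = 0.064865^2 = 0.004207
  p = 46/185 = 0.248649; p^2 = 0.248649^2 = 0.061826
  p = 39/185 = 0.210811; p^2 = 0.210811^2 = 0.044441
  p = 46/185 = 0.248649; p^2 = 0.248649^2 = 0.061826
sum(p^2) = 0.010548 + 0.015456 + 0.004207 + 0.061826 + 0.044441 + 0.061826 = 0.198304
D = 1 - 0.198304 = 0.801696 ≈ 0.8017

0.8017


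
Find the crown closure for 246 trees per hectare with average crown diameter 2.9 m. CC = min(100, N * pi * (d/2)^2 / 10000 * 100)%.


(d/2)^2 = (2.9/2)^2 = 1.45^2 = 2.1025
Crown area = 3.141593 * 2.1025 = 6.60520 m^2
N * area / 10000 * 100 = 246 * 6.60520 / 10000 * 100 = 16.2488
CC = min(100, 16.2488) = 16.2488 ≈ 16.2%

16.2%


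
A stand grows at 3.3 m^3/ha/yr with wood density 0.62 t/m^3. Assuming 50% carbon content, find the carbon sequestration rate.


C = 3.3 * 0.62 * 0.5 = 1.023 ≈ 1.02 t C/ha/yr

1.02 t C/ha/yr


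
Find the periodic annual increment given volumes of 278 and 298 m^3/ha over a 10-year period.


PAI = (V2 - V1) / period = (298 - 278) / 10 = 20 / 10 = 2.00 m^3/ha/yr

2.00 m^3/ha/yr


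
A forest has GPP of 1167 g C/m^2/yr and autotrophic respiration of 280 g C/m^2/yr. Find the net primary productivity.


NPP = GPP - Ra = 1167 - 280 = 887 g C/m^2/yr

887 g C/m^2/yr


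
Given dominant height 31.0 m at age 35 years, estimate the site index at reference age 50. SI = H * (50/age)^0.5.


50/35 = 1.42857
(1.42857)^0.5 = 1.19523
SI = 31.0 * 1.19523 = 37.0521 ≈ 37.1 m

37.1 m


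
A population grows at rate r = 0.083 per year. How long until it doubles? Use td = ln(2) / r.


td = ln(2) / 0.083 = 0.693147 / 0.083 = 8.35117 ≈ 8.4 years

8.4 years


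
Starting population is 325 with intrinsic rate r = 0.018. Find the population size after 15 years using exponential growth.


r*t = 0.018 * 15 = 0.27
exp(0.27) = 1.30996
N = 325 * 1.30996 = 425.737 ≈ 426

426


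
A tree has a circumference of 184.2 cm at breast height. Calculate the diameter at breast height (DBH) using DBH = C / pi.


DBH = C / pi = 184.2 / 3.141593 = 58.6327 ≈ 58.63 cm

58.63 cm


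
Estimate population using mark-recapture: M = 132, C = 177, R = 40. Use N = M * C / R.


N = M * C / R = 132 * 177 / 40 = 23364 / 40 = 584.10 ≈ 584

584 individuals


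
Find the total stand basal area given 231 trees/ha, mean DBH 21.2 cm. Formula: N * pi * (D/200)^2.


(D/200)^2 = (21.2/200)^2 = 0.106^2 = 0.011236
Individual BA = 3.141593 * 0.011236 = 0.0352989 m^2
Stand BA = 231 * 0.0352989 = 8.15405 ≈ 8.15 m^2/ha

8.15 m^2/ha


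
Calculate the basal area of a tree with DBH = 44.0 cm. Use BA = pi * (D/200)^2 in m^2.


D/200 = 44.0/200 = 0.22 m
(D/200)^2 = 0.22^2 = 0.0484
BA = 3.141593 * 0.0484 = 0.152053 ≈ 0.1521 m^2

0.1521 m^2


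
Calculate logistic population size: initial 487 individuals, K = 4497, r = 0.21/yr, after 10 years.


(K - N0)/N0 = (4497 - 487)/487 = 4010/487 = 8.23409
r*t = 0.21 * 10 = 2.1; exp(-2.1) = 0.122456
8.23409 * 0.122456 = 1.00831
1 + 1.00831 = 2.00831
N = 4497 / 2.00831 = 2239.20 ≈ 2239

2239


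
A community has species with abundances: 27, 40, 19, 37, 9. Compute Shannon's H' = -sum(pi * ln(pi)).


Total N = 27 + 40 + 19 + 37 + 9 = 132
Per-species terms:
  p = 27/132 = 0.204545; ln(p) = -1.586967; p*ln(p) = 0.204545 * (-1.586967) = -0.324606
  p = 40/132 = 0.303030; ln(p) = -1.193923; p*ln(p) = 0.303030 * (-1.193923) = -0.361794
  p = 19/132 = 0.143939; ln(p) = -1.938366; p*ln(p) = 0.143939 * (-1.938366) = -0.279006
  p = 37/132 = 0.280303; ln(p) = -1.271884; p*ln(p) = 0.280303 * (-1.271884) = -0.356513
  p = 9/132 = 0.068182; ln(p) = -2.685575; p*ln(p) = 0.068182 * (-2.685575) = -0.183108
sum(p*ln(p)) = (-0.324606) + (-0.361794) + (-0.279006) + (-0.356513) + (-0.183108) = -1.505027
H' = -(-1.505027) = 1.505027 ≈ 1.5050

1.5050


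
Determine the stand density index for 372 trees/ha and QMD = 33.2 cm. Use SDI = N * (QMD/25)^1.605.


QMD/25 = 33.2/25 = 1.328
(1.328)^1.605 = exp(1.605 * ln(1.328)) = exp(1.605 * 0.283674) = exp(0.455297) = 1.57664
SDI = 372 * 1.57664 = 586.510 ≈ 587

587


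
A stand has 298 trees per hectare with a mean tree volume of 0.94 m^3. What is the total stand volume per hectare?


V_stand = 298 * 0.94 = 280.12 ≈ 280.1 m^3/ha

280.1 m^3/ha


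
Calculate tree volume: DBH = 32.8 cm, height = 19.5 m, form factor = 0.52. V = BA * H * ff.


(D/200)^2 = (32.8/200)^2 = 0.164^2 = 0.026896
BA = 3.141593 * 0.026896 = 0.0844963 m^2
V = 0.0844963 * 19.5 * 0.52 = 0.856792 ≈ 0.857 m^3

0.857 m^3


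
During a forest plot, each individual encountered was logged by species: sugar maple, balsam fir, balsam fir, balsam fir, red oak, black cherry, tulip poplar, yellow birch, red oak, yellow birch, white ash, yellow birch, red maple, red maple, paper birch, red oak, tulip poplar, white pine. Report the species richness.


Total individuals logged = 18
Distinct species (count of individuals): sugar maple (1), balsam fir (3), red oak (3), black cherry (1), tulip poplar (2), yellow birch (3), white ash (1), red maple (2), paper birch (1), white pine (1)
Species richness = number of distinct species = 10

10


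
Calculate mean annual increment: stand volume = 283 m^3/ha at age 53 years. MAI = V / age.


MAI = 283 / 53 = 5.3396 ≈ 5.34 m^3/ha/yr

5.34 m^3/ha/yr


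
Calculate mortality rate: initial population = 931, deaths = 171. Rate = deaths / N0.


Mortality rate = 171 / 931 = 0.183673 ≈ 0.1837

0.1837


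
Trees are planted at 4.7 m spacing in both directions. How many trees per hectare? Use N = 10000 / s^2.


N = 10000 / 4.7^2 = 10000 / 22.09 = 452.694 ≈ 453 trees/ha

453 trees/ha


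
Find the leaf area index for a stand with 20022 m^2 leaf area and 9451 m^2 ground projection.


LAI = 20022 / 9451 = 2.1185 ≈ 2.12

2.12


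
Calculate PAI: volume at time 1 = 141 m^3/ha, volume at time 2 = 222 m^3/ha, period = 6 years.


PAI = (V2 - V1) / period = (222 - 141) / 6 = 81 / 6 = 13.50 m^3/ha/yr

13.50 m^3/ha/yr


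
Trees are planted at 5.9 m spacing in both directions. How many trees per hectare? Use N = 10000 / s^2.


N = 10000 / 5.9^2 = 10000 / 34.81 = 287.274 ≈ 287 trees/ha

287 trees/ha


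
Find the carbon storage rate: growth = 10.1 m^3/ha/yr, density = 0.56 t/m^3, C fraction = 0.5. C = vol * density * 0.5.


C = 10.1 * 0.56 * 0.5 = 2.828 ≈ 2.83 t C/ha/yr

2.83 t C/ha/yr


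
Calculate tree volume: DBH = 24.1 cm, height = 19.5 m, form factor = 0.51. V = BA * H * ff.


(D/200)^2 = (24.1/200)^2 = 0.1205^2 = 0.01452025
BA = 3.141593 * 0.01452025 = 0.0456167 m^2
V = 0.0456167 * 19.5 * 0.51 = 0.453658 ≈ 0.454 m^3

0.454 m^3


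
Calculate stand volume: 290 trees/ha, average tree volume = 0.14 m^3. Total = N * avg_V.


V_stand = 290 * 0.14 = 40.6 m^3/ha

40.6 m^3/ha


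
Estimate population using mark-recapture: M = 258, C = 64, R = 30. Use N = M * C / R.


N = M * C / R = 258 * 64 / 30 = 16512 / 30 = 550.40 ≈ 550

550 individuals


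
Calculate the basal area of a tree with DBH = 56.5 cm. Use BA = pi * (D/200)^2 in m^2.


D/200 = 56.5/200 = 0.2825 m
(D/200)^2 = 0.2825^2 = 0.07980625
BA = 3.141593 * 0.07980625 = 0.250719 ≈ 0.2507 m^2

0.2507 m^2


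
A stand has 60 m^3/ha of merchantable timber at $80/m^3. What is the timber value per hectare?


Value = 60 * 80 = $4800/ha

$4800/ha


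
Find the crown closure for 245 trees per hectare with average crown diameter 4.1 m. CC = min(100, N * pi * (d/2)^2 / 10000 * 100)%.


(d/2)^2 = (4.1/2)^2 = 2.05^2 = 4.2025
Crown area = 3.141593 * 4.2025 = 13.2025 m^2
N * area / 10000 * 100 = 245 * 13.2025 / 10000 * 100 = 32.3461
CC = min(100, 32.3461) = 32.3461 ≈ 32.3%

32.3%


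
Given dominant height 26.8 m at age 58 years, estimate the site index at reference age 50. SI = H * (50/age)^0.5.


50/58 = 0.862069
(0.862069)^0.5 = 0.928477
SI = 26.8 * 0.928477 = 24.8832 ≈ 24.9 m

24.9 m


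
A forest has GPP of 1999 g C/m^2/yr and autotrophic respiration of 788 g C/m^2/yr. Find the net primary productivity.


NPP = GPP - Ra = 1999 - 788 = 1211 g C/m^2/yr

1211 g C/m^2/yr


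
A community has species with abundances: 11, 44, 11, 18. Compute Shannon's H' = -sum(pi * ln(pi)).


Total N = 11 + 44 + 11 + 18 = 84
Per-species terms:
  p = 11/84 = 0.130952; ln(p) = -2.032924; p*ln(p) = 0.130952 * (-2.032924) = -0.266215
  p = 44/84 = 0.523810; ln(p) = -0.646626; p*ln(p) = 0.523810 * (-0.646626) = -0.338709
  p = 11/84 = 0.130952; ln(p) = -2.032924; p*ln(p) = 0.130952 * (-2.032924) = -0.266215
  p = 18/84 = 0.214286; ln(p) = -1.540444; p*ln(p) = 0.214286 * (-1.540444) = -0.330096
sum(p*ln(p)) = (-0.266215) + (-0.338709) + (-0.266215) + (-0.330096) = -1.201235
H' = -(-1.201235) = 1.201235 ≈ 1.2012

1.2012


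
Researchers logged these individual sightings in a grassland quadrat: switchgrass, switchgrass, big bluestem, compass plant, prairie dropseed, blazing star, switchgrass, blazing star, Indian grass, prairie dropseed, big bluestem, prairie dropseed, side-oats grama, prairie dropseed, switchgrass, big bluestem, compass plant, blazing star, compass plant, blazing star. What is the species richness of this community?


Total individuals logged = 20
Distinct species (count of individuals): switchgrass (4), big bluestem (3), compass plant (3), prairie dropseed (4), blazing star (4), Indian grass (1), side-oats grama (1)
Species richness = number of distinct species = 7

7


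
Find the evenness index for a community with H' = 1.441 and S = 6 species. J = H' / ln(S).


ln(6) = 1.79176
J = H' / ln(S) = 1.441 / 1.79176 = 0.804237 ≈ 0.8042

0.8042


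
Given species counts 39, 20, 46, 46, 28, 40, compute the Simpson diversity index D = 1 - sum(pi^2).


Total N = 39 + 20 + 46 + 46 + 28 + 40 = 219
Per-species terms:
  p = 39/219 = 0.178082; p^2 = 0.178082^2 = 0.031713
  p = 20/219 = 0.091324; p^2 = 0.091324^2 = 0.008340
  p = 46/219 = 0.210046; p^2 = 0.210046^2 = 0.044119
  p = 46/219 = 0.210046; p^2 = 0.210046^2 = 0.044119
  p = 28/219 = 0.127854; p^2 = 0.127854^2 = 0.016347
  p = 40/219 = 0.182648; p^2 = 0.182648^2 = 0.033360
sum(p^2) = 0.031713 + 0.008340 + 0.044119 + 0.044119 + 0.016347 + 0.033360 = 0.177998
D = 1 - 0.177998 = 0.822002 ≈ 0.8220

0.8220


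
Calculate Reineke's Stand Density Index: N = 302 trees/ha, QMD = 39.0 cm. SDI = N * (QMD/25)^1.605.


QMD/25 = 39.0/25 = 1.56
(1.56)^1.605 = exp(1.605 * ln(1.56)) = exp(1.605 * 0.444686) = exp(0.713721) = 2.04157
SDI = 302 * 2.04157 = 616.554 ≈ 617

617


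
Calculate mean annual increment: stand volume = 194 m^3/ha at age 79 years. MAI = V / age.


MAI = 194 / 79 = 2.4557 ≈ 2.46 m^3/ha/yr

2.46 m^3/ha/yr


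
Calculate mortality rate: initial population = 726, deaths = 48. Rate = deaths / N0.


Mortality rate = 48 / 726 = 0.066116 ≈ 0.0661

0.0661


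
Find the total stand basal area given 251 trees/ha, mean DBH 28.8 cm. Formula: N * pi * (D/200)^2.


(D/200)^2 = (28.8/200)^2 = 0.144^2 = 0.020736
Individual BA = 3.141593 * 0.020736 = 0.0651441 m^2
Stand BA = 251 * 0.0651441 = 16.3512 ≈ 16.35 m^2/ha

16.35 m^2/ha


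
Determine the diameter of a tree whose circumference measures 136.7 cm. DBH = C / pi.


DBH = C / pi = 136.7 / 3.141593 = 43.5130 ≈ 43.51 cm

43.51 cm


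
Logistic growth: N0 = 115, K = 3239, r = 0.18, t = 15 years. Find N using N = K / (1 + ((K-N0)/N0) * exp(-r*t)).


(K - N0)/N0 = (3239 - 115)/115 = 3124/115 = 27.1652
r*t = 0.18 * 15 = 2.7; exp(-2.7) = 0.0672055
27.1652 * 0.0672055 = 1.82565
1 + 1.82565 = 2.82565
N = 3239 / 2.82565 = 1146.28 ≈ 1146

1146


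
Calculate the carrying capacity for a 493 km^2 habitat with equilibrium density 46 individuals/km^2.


K = 46 * 493 = 22678 individuals

22678 individuals


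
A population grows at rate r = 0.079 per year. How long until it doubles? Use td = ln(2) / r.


td = ln(2) / 0.079 = 0.693147 / 0.079 = 8.77401 ≈ 8.8 years

8.8 years


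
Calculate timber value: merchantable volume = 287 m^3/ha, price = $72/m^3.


Value = 287 * 72 = $20664/ha

$20664/ha


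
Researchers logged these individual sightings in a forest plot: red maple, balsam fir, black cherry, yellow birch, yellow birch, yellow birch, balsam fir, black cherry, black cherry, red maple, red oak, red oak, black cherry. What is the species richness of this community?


Total individuals logged = 13
Distinct species (count of individuals): red maple (2), balsam fir (2), black cherry (4), yellow birch (3), red oak (2)
Species richness = number of distinct species = 5

5


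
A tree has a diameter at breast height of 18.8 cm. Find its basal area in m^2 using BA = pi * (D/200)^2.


D/200 = 18.8/200 = 0.094 m
(D/200)^2 = 0.094^2 = 0.008836
BA = 3.141593 * 0.008836 = 0.0277591 ≈ 0.0278 m^2

0.0278 m^2


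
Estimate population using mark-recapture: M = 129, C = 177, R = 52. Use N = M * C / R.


N = M * C / R = 129 * 177 / 52 = 22833 / 52 = 439.10 ≈ 439

439 individuals


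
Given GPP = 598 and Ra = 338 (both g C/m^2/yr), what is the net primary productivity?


NPP = GPP - Ra = 598 - 338 = 260 g C/m^2/yr

260 g C/m^2/yr


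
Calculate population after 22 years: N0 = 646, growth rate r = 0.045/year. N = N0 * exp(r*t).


r*t = 0.045 * 22 = 0.99
exp(0.99) = 2.69123
N = 646 * 2.69123 = 1738.53 ≈ 1739

1739


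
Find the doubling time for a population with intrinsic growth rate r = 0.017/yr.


td = ln(2) / 0.017 = 0.693147 / 0.017 = 40.7734 ≈ 40.8 years

40.8 years


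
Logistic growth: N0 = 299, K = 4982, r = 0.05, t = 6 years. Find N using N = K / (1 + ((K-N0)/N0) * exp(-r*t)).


(K - N0)/N0 = (4982 - 299)/299 = 4683/299 = 15.6622
r*t = 0.05 * 6 = 0.3; exp(-0.3) = 0.740818
15.6622 * 0.740818 = 11.6028
1 + 11.6028 = 12.6028
N = 4982 / 12.6028 = 395.309 ≈ 395

395


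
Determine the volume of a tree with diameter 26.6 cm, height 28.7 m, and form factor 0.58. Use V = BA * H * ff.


(D/200)^2 = (26.6/200)^2 = 0.133^2 = 0.017689
BA = 3.141593 * 0.017689 = 0.0555716 m^2
V = 0.0555716 * 28.7 * 0.58 = 0.925045 ≈ 0.925 m^3

0.925 m^3


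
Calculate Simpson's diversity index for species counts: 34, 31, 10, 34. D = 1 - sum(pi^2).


Total N = 34 + 31 + 10 + 34 = 109
Per-species terms:
  p = 34/109 = 0.311927; p^2 = 0.311927^2 = 0.097298
  p = 31/109 = 0.284404; p^2 = 0.284404^2 = 0.080886
  p = 10/109 = 0.091743; p^2 = 0.091743^2 = 0.008417
  p = 34/109 = 0.311927; p^2 = 0.311927^2 = 0.097298
sum(p^2) = 0.097298 + 0.080886 + 0.008417 + 0.097298 = 0.283899
D = 1 - 0.283899 = 0.716101 ≈ 0.7161

0.7161


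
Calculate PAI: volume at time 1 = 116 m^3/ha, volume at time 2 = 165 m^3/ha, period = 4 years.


PAI = (V2 - V1) / period = (165 - 116) / 4 = 49 / 4 = 12.25 m^3/ha/yr

12.25 m^3/ha/yr


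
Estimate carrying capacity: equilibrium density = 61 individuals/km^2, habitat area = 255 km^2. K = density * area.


K = 61 * 255 = 15555 individuals

15555 individuals


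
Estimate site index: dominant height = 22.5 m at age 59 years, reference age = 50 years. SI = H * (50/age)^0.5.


50/59 = 0.847458
(0.847458)^0.5 = 0.920575
SI = 22.5 * 0.920575 = 20.7129 ≈ 20.7 m

20.7 m


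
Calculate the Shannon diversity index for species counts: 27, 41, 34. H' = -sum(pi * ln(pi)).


Total N = 27 + 41 + 34 = 102
Per-species terms:
  p = 27/102 = 0.264706; ln(p) = -1.329136; p*ln(p) = 0.264706 * (-1.329136) = -0.351830
  p = 41/102 = 0.401961; ln(p) = -0.911400; p*ln(p) = 0.401961 * (-0.911400) = -0.366347
  p = 34/102 = 0.333333; ln(p) = -1.098613; p*ln(p) = 0.333333 * (-1.098613) = -0.366204
sum(p*ln(p)) = (-0.351830) + (-0.366347) + (-0.366204) = -1.084381
H' = -(-1.084381) = 1.084381 ≈ 1.0844

1.0844


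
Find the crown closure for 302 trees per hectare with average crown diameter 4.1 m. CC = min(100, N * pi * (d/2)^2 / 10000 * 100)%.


(d/2)^2 = (4.1/2)^2 = 2.05^2 = 4.2025
Crown area = 3.141593 * 4.2025 = 13.2025 m^2
N * area / 10000 * 100 = 302 * 13.2025 / 10000 * 100 = 39.8716
CC = min(100, 39.8716) = 39.8716 ≈ 39.9%

39.9%


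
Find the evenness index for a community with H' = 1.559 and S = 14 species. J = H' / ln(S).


ln(14) = 2.63906
J = H' / ln(S) = 1.559 / 2.63906 = 0.590741 ≈ 0.5907

0.5907


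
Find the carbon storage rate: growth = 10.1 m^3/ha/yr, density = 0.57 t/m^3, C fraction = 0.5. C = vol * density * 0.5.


C = 10.1 * 0.57 * 0.5 = 2.8785 ≈ 2.88 t C/ha/yr

2.88 t C/ha/yr


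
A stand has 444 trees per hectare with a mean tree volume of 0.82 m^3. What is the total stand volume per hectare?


V_stand = 444 * 0.82 = 364.08 ≈ 364.1 m^3/ha

364.1 m^3/ha


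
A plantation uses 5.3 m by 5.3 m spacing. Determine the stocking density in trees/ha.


N = 10000 / 5.3^2 = 10000 / 28.09 = 355.999 ≈ 356 trees/ha

356 trees/ha


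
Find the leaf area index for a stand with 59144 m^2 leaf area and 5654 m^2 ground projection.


LAI = 59144 / 5654 = 10.4606 ≈ 10.46

10.46


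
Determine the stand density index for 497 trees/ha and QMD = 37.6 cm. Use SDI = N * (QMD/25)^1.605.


QMD/25 = 37.6/25 = 1.504
(1.504)^1.605 = exp(1.605 * ln(1.504)) = exp(1.605 * 0.408128) = exp(0.655045) = 1.92523
SDI = 497 * 1.92523 = 956.839 ≈ 957

957


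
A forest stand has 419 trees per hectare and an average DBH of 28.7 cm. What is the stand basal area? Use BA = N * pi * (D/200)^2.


(D/200)^2 = (28.7/200)^2 = 0.1435^2 = 0.02059225
Individual BA = 3.141593 * 0.02059225 = 0.0646925 m^2
Stand BA = 419 * 0.0646925 = 27.1062 ≈ 27.11 m^2/ha

27.11 m^2/ha


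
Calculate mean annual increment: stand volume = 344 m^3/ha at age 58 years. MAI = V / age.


MAI = 344 / 58 = 5.9310 ≈ 5.93 m^3/ha/yr

5.93 m^3/ha/yr


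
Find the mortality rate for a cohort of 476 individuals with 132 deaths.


Mortality rate = 132 / 476 = 0.277311 ≈ 0.2773

0.2773


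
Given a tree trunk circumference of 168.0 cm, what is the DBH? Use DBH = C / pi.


DBH = C / pi = 168.0 / 3.141593 = 53.4761 ≈ 53.48 cm

53.48 cm


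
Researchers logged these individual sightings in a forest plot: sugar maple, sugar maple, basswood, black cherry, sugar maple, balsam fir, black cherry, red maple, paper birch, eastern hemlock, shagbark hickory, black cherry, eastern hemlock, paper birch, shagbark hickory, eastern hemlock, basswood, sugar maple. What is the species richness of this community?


Total individuals logged = 18
Distinct species (count of individuals): sugar maple (4), basswood (2), black cherry (3), balsam fir (1), red maple (1), paper birch (2), eastern hemlock (3), shagbark hickory (2)
Species richness = number of distinct species = 8

8


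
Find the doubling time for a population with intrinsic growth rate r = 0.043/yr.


td = ln(2) / 0.043 = 0.693147 / 0.043 = 16.1197 ≈ 16.1 years

16.1 years


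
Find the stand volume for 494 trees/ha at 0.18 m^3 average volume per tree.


V_stand = 494 * 0.18 = 88.92 ≈ 88.9 m^3/ha

88.9 m^3/ha


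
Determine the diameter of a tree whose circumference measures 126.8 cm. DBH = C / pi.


DBH = C / pi = 126.8 / 3.141593 = 40.3617 ≈ 40.36 cm

40.36 cm


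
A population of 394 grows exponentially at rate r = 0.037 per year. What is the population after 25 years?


r*t = 0.037 * 25 = 0.925
exp(0.925) = 2.52187
N = 394 * 2.52187 = 993.617 ≈ 994

994


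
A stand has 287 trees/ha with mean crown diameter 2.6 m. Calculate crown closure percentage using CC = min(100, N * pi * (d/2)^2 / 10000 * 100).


(d/2)^2 = (2.6/2)^2 = 1.3^2 = 1.69
Crown area = 3.141593 * 1.69 = 5.30929 m^2
N * area / 10000 * 100 = 287 * 5.30929 / 10000 * 100 = 15.2377
CC = min(100, 15.2377) = 15.2377 ≈ 15.2%

15.2%


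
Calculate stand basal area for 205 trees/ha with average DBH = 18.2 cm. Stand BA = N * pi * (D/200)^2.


(D/200)^2 = (18.2/200)^2 = 0.091^2 = 0.008281
Individual BA = 3.141593 * 0.008281 = 0.0260155 m^2
Stand BA = 205 * 0.0260155 = 5.33318 ≈ 5.33 m^2/ha

5.33 m^2/ha


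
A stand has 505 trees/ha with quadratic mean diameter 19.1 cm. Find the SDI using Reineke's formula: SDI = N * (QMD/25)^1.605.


QMD/25 = 19.1/25 = 0.764
(0.764)^1.605 = exp(1.605 * ln(0.764)) = exp(1.605 * (-0.269187)) = exp(-0.432045) = 0.649180
SDI = 505 * 0.649180 = 327.836 ≈ 328

328


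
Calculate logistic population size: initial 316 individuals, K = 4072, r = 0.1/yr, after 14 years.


(K - N0)/N0 = (4072 - 316)/316 = 3756/316 = 11.8861
r*t = 0.1 * 14 = 1.4; exp(-1.4) = 0.246597
11.8861 * 0.246597 = 2.93108
1 + 2.93108 = 3.93108
N = 4072 / 3.93108 = 1035.85 ≈ 1036

1036


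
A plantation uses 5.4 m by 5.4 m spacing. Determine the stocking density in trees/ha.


N = 10000 / 5.4^2 = 10000 / 29.16 = 342.936 ≈ 343 trees/ha

343 trees/ha


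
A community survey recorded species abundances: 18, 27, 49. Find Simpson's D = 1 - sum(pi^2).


Total N = 18 + 27 + 49 = 94
Per-species terms:
  p = 18/94 = 0.191489; p^2 = 0.191489^2 = 0.036668
  p = 27/94 = 0.287234; p^2 = 0.287234^2 = 0.082503
  p = 49/94 = 0.521277; p^2 = 0.521277^2 = 0.271730
sum(p^2) = 0.036668 + 0.082503 + 0.271730 = 0.390901
D = 1 - 0.390901 = 0.609099 ≈ 0.6091

0.6091


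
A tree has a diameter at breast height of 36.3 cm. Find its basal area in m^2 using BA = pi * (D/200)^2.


D/200 = 36.3/200 = 0.1815 m
(D/200)^2 = 0.1815^2 = 0.03294225
BA = 3.141593 * 0.03294225 = 0.103491 ≈ 0.1035 m^2

0.1035 m^2


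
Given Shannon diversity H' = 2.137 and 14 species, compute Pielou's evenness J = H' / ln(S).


ln(14) = 2.63906
J = H' / ln(S) = 2.137 / 2.63906 = 0.809758 ≈ 0.8098

0.8098


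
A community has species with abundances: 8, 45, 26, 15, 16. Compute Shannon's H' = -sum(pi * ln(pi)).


Total N = 8 + 45 + 26 + 15 + 16 = 110
Per-species terms:
  p = 8/110 = 0.072727; ln(p) = -2.621043; p*ln(p) = 0.072727 * (-2.621043) = -0.190621
  p = 45/110 = 0.409091; ln(p) = -0.893818; p*ln(p) = 0.409091 * (-0.893818) = -0.365653
  p = 26/110 = 0.236364; ln(p) = -1.442382; p*ln(p) = 0.236364 * (-1.442382) = -0.340927
  p = 15/110 = 0.136364; ln(p) = -1.992427; p*ln(p) = 0.136364 * (-1.992427) = -0.271695
  p = 16/110 = 0.145455; ln(p) = -1.927889; p*ln(p) = 0.145455 * (-1.927889) = -0.280421
sum(p*ln(p)) = (-0.190621) + (-0.365653) + (-0.340927) + (-0.271695) + (-0.280421) = -1.449317
H' = -(-1.449317) = 1.449317 ≈ 1.4493

1.4493


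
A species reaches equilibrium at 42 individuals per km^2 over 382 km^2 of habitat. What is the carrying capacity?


K = 42 * 382 = 16044 individuals

16044 individuals


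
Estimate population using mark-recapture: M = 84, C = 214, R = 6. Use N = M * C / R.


N = M * C / R = 84 * 214 / 6 = 17976 / 6 = 2996

2996 individuals


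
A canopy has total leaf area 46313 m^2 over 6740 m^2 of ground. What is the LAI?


LAI = 46313 / 6740 = 6.8714 ≈ 6.87

6.87


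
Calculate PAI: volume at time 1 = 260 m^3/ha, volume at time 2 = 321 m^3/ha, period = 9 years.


PAI = (V2 - V1) / period = (321 - 260) / 9 = 61 / 9 = 6.7778 ≈ 6.78 m^3/ha/yr

6.78 m^3/ha/yr


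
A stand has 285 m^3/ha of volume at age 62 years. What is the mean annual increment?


MAI = 285 / 62 = 4.5968 ≈ 4.60 m^3/ha/yr

4.60 m^3/ha/yr


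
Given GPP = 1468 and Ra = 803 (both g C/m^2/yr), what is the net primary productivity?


NPP = GPP - Ra = 1468 - 803 = 665 g C/m^2/yr

665 g C/m^2/yr


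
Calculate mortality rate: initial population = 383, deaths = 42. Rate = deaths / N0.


Mortality rate = 42 / 383 = 0.109661 ≈ 0.1097

0.1097


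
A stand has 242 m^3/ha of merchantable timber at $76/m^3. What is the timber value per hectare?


Value = 242 * 76 = $18392/ha

$18392/ha


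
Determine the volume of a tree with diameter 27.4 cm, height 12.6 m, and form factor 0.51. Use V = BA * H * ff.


(D/200)^2 = (27.4/200)^2 = 0.137^2 = 0.018769
BA = 3.141593 * 0.018769 = 0.0589646 m^2
V = 0.0589646 * 12.6 * 0.51 = 0.378907 ≈ 0.379 m^3

0.379 m^3


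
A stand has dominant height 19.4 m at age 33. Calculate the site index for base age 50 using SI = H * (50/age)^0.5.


50/33 = 1.51515
(1.51515)^0.5 = 1.23091
SI = 19.4 * 1.23091 = 23.8797 ≈ 23.9 m

23.9 m


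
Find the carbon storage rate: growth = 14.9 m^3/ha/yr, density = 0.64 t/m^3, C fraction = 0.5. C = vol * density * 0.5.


C = 14.9 * 0.64 * 0.5 = 4.768 ≈ 4.77 t C/ha/yr

4.77 t C/ha/yr


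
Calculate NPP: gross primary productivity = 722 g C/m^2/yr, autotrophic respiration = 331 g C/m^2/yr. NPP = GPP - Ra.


NPP = GPP - Ra = 722 - 331 = 391 g C/m^2/yr

391 g C/m^2/yr


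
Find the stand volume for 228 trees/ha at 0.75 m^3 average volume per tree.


V_stand = 228 * 0.75 = 171.0 m^3/ha

171.0 m^3/ha


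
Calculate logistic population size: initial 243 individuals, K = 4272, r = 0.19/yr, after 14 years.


(K - N0)/N0 = (4272 - 243)/243 = 4029/243 = 16.5802
r*t = 0.19 * 14 = 2.66; exp(-2.66) = 0.0699482
16.5802 * 0.0699482 = 1.15976
1 + 1.15976 = 2.15976
N = 4272 / 2.15976 = 1978.00 ≈ 1978

1978


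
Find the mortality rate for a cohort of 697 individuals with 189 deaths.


Mortality rate = 189 / 697 = 0.271162 ≈ 0.2712

0.2712


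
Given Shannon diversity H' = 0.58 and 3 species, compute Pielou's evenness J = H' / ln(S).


ln(3) = 1.09861
J = H' / ln(S) = 0.58 / 1.09861 = 0.527940 ≈ 0.5279

0.5279


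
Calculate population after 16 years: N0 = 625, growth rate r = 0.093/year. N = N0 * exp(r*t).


r*t = 0.093 * 16 = 1.488
exp(1.488) = 4.42823
N = 625 * 4.42823 = 2767.64 ≈ 2768

2768


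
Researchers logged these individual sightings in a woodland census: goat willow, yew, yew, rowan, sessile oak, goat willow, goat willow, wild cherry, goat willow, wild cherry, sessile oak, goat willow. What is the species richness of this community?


Total individuals logged = 12
Distinct species (count of individuals): goat willow (5), yew (2), rowan (1), sessile oak (2), wild cherry (2)
Species richness = number of distinct species = 5

5


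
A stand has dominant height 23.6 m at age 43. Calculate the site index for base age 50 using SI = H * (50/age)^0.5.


50/43 = 1.16279
(1.16279)^0.5 = 1.07833
SI = 23.6 * 1.07833 = 25.4486 ≈ 25.4 m

25.4 m


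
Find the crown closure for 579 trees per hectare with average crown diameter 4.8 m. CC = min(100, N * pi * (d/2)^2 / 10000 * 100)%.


(d/2)^2 = (4.8/2)^2 = 2.4^2 = 5.76
Crown area = 3.141593 * 5.76 = 18.0956 m^2
N * area / 10000 * 100 = 579 * 18.0956 / 10000 * 100 = 104.774
CC = min(100, 104.774) = 100%

100%


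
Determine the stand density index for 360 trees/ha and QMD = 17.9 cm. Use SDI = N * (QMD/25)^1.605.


QMD/25 = 17.9/25 = 0.716
(0.716)^1.605 = exp(1.605 * ln(0.716)) = exp(1.605 * (-0.334075)) = exp(-0.536190) = 0.584973
SDI = 360 * 0.584973 = 210.590 ≈ 211

211


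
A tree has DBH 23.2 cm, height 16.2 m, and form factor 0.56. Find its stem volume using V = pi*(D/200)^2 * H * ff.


(D/200)^2 = (23.2/200)^2 = 0.116^2 = 0.013456
BA = 3.141593 * 0.013456 = 0.0422733 m^2
V = 0.0422733 * 16.2 * 0.56 = 0.383503 ≈ 0.384 m^3

0.384 m^3


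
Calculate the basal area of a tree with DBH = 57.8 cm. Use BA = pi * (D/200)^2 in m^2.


D/200 = 57.8/200 = 0.289 m
(D/200)^2 = 0.289^2 = 0.083521
BA = 3.141593 * 0.083521 = 0.262389 ≈ 0.2624 m^2

0.2624 m^2


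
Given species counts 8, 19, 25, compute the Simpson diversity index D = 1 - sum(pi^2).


Total N = 8 + 19 + 25 = 52
Per-species terms:
  p = 8/52 = 0.153846; p^2 = 0.153846^2 = 0.023669
  p = 19/52 = 0.365385; p^2 = 0.365385^2 = 0.133506
  p = 25/52 = 0.480769; p^2 = 0.480769^2 = 0.231139
sum(p^2) = 0.023669 + 0.133506 + 0.231139 = 0.388314
D = 1 - 0.388314 = 0.611686 ≈ 0.6117

0.6117


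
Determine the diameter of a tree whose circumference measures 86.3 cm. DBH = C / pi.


DBH = C / pi = 86.3 / 3.141593 = 27.4701 ≈ 27.47 cm

27.47 cm


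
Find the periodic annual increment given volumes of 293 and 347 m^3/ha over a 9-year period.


PAI = (V2 - V1) / period = (347 - 293) / 9 = 54 / 9 = 6.00 m^3/ha/yr

6.00 m^3/ha/yr


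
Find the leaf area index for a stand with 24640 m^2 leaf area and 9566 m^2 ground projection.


LAI = 24640 / 9566 = 2.5758 ≈ 2.58

2.58


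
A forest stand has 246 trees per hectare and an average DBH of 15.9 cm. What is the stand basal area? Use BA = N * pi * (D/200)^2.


(D/200)^2 = (15.9/200)^2 = 0.0795^2 = 0.00632025
Individual BA = 3.141593 * 0.00632025 = 0.0198557 m^2
Stand BA = 246 * 0.0198557 = 4.88450 ≈ 4.88 m^2/ha

4.88 m^2/ha


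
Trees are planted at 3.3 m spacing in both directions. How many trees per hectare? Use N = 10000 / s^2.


N = 10000 / 3.3^2 = 10000 / 10.89 = 918.274 ≈ 918 trees/ha

918 trees/ha


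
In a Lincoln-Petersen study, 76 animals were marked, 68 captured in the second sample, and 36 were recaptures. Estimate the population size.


N = M * C / R = 76 * 68 / 36 = 5168 / 36 = 143.56 ≈ 144

144 individuals


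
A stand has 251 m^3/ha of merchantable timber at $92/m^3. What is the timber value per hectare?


Value = 251 * 92 = $23092/ha

$23092/ha


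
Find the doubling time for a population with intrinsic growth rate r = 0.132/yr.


td = ln(2) / 0.132 = 0.693147 / 0.132 = 5.25111 ≈ 5.3 years

5.3 years


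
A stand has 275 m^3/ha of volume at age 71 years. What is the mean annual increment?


MAI = 275 / 71 = 3.8732 ≈ 3.87 m^3/ha/yr

3.87 m^3/ha/yr


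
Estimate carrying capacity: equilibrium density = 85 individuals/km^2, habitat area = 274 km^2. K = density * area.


K = 85 * 274 = 23290 individuals

23290 individuals


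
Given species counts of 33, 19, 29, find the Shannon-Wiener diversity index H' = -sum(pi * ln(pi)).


Total N = 33 + 19 + 29 = 81
Per-species terms:
  p = 33/81 = 0.407407; ln(p) = -0.897943; p*ln(p) = 0.407407 * (-0.897943) = -0.365828
  p = 19/81 = 0.234568; ln(p) = -1.450010; p*ln(p) = 0.234568 * (-1.450010) = -0.340126
  p = 29/81 = 0.358025; ln(p) = -1.027152; p*ln(p) = 0.358025 * (-1.027152) = -0.367746
sum(p*ln(p)) = (-0.365828) + (-0.340126) + (-0.367746) = -1.073700
H' = -(-1.073700) = 1.073700 ≈ 1.0737

1.0737


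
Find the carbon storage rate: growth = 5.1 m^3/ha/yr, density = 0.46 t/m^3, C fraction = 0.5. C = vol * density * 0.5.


C = 5.1 * 0.46 * 0.5 = 1.173 ≈ 1.17 t C/ha/yr

1.17 t C/ha/yr


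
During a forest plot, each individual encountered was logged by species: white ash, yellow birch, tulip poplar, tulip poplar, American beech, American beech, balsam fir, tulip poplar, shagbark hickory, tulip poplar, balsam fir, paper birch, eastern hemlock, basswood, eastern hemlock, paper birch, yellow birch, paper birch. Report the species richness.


Total individuals logged = 18
Distinct species (count of individuals): white ash (1), yellow birch (2), tulip poplar (4), American beech (2), balsam fir (2), shagbark hickory (1), paper birch (3), eastern hemlock (2), basswood (1)
Species richness = number of distinct species = 9

9


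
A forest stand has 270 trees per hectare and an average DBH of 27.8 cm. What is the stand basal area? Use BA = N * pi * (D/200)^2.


(D/200)^2 = (27.8/200)^2 = 0.139^2 = 0.019321
Individual BA = 3.141593 * 0.019321 = 0.0606987 m^2
Stand BA = 270 * 0.0606987 = 16.3886 ≈ 16.39 m^2/ha

16.39 m^2/ha


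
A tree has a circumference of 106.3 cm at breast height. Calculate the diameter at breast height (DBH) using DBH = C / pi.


DBH = C / pi = 106.3 / 3.141593 = 33.8363 ≈ 33.84 cm

33.84 cm


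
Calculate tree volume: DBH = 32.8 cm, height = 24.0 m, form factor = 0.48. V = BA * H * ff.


(D/200)^2 = (32.8/200)^2 = 0.164^2 = 0.026896
BA = 3.141593 * 0.026896 = 0.0844963 m^2
V = 0.0844963 * 24.0 * 0.48 = 0.973397 ≈ 0.973 m^3

0.973 m^3
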